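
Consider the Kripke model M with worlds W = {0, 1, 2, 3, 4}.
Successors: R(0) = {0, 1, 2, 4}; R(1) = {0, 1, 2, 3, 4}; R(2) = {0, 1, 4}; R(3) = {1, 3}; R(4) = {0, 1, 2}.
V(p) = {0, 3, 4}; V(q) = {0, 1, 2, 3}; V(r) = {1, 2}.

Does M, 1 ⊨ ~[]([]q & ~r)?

At 1: []([]q & ~r) is false, so ~[]([]q & ~r) is true.
  At 1: []([]q & ~r) requires []q & ~r at every successor {0, 1, 2, 3, 4}.
    []q & ~r fails at 0, so []([]q & ~r) is false at 1.
      At 0: []q is false, ~r is true, so []q & ~r is false.

Yes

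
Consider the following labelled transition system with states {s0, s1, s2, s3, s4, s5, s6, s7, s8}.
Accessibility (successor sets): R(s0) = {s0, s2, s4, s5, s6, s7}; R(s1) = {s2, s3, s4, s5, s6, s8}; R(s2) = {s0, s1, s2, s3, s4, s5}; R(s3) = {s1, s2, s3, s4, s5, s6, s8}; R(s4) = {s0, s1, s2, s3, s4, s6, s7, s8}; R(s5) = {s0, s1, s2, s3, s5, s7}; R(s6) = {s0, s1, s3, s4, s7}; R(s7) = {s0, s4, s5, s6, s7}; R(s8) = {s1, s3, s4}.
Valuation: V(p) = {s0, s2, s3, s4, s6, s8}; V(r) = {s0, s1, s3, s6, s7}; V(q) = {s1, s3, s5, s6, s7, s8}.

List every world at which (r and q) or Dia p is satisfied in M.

Recall that Dia ψ holds at a world iff ψ holds at some accessible world.
Let φ = (r and q) or Dia p. Evaluate φ at each world:
  s0 (successors {s0, s2, s4, s5, s6, s7}): φ is true.
  s1 (successors {s2, s3, s4, s5, s6, s8}): φ is true.
  s2 (successors {s0, s1, s2, s3, s4, s5}): φ is true.
  s3 (successors {s1, s2, s3, s4, s5, s6, s8}): φ is true.
  s4 (successors {s0, s1, s2, s3, s4, s6, s7, s8}): φ is true.
  s5 (successors {s0, s1, s2, s3, s5, s7}): φ is true.
  s6 (successors {s0, s1, s3, s4, s7}): φ is true.
  s7 (successors {s0, s4, s5, s6, s7}): φ is true.
  s8 (successors {s1, s3, s4}): φ is true.
For instance, at s0:
  At s0: r and q is false, Dia p is true, so (r and q) or Dia p is true.
    At s0: Dia p requires p at some successor in {s0, s2, s4, s5, s6, s7}.
      p holds at s0, so Dia p is true at s0.
Satisfying worlds: {s0, s1, s2, s3, s4, s5, s6, s7, s8}

s0, s1, s2, s3, s4, s5, s6, s7, s8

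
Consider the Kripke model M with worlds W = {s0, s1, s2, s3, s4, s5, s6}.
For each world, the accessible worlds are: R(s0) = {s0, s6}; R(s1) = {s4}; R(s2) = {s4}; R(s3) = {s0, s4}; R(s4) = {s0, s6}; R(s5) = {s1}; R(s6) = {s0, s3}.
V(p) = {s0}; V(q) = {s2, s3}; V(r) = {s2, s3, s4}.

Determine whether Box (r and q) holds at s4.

Recall that Box ψ holds at a world iff ψ holds at every accessible world, and Dia ψ holds iff ψ holds at some accessible world.
At s4: Box (r and q) requires r and q at every successor {s0, s6}.
  r and q fails at s0, so Box (r and q) is false at s4.

No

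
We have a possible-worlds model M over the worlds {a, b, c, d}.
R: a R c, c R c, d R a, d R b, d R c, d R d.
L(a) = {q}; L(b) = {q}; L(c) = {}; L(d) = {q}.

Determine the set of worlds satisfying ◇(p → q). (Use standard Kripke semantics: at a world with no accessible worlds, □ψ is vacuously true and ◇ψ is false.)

a, c, d

Let φ = ◇(p → q). Evaluate φ at each world:
  a (successors {c}): φ is true.
  b (successors ∅): φ is false.
  c (successors {c}): φ is true.
  d (successors {a, b, c, d}): φ is true.
For instance, at c:
  At c: ◇(p → q) requires p → q at some successor in {c}.
    p → q holds at c, so ◇(p → q) is true at c.
Satisfying worlds: {a, c, d}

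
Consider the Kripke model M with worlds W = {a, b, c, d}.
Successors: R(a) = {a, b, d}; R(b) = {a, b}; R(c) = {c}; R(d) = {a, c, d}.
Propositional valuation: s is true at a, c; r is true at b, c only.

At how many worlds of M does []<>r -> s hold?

2

Let φ = []<>r -> s. Evaluate φ at each world:
  a (successors {a, b, d}): φ is true.
  b (successors {a, b}): φ is false.
  c (successors {c}): φ is true.
  d (successors {a, c, d}): φ is false.
For instance, at c:
  At c: []<>r is true, s is true, so []<>r -> s is true.
    At c: []<>r requires <>r at every successor {c}.
      At c: <>r is true.
    So []<>r is true at c.
Satisfying worlds: {a, c}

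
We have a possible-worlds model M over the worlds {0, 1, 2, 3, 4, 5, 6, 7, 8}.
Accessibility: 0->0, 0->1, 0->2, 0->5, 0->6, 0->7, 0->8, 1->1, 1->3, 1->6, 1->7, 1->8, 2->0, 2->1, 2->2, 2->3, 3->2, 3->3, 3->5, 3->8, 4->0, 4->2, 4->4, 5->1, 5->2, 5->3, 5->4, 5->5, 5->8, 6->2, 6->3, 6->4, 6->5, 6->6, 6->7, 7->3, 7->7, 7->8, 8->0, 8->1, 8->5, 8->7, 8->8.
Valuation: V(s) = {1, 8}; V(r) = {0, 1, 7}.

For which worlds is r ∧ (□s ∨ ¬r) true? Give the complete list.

none

Let φ = r ∧ (□s ∨ ¬r). Evaluate φ at each world:
  0 (successors {0, 1, 2, 5, 6, 7, 8}): φ is false.
  1 (successors {1, 3, 6, 7, 8}): φ is false.
  2 (successors {0, 1, 2, 3}): φ is false.
  3 (successors {2, 3, 5, 8}): φ is false.
  4 (successors {0, 2, 4}): φ is false.
  5 (successors {1, 2, 3, 4, 5, 8}): φ is false.
  6 (successors {2, 3, 4, 5, 6, 7}): φ is false.
  7 (successors {3, 7, 8}): φ is false.
  8 (successors {0, 1, 5, 7, 8}): φ is false.
For instance, at 7:
  At 7: r is true, □s ∨ ¬r is false, so r ∧ (□s ∨ ¬r) is false.
    At 7: □s is false, ¬r is false, so □s ∨ ¬r is false.
      At 7: □s requires s at every successor {3, 7, 8}.
        s fails at 3, so □s is false at 7.
Satisfying worlds: none.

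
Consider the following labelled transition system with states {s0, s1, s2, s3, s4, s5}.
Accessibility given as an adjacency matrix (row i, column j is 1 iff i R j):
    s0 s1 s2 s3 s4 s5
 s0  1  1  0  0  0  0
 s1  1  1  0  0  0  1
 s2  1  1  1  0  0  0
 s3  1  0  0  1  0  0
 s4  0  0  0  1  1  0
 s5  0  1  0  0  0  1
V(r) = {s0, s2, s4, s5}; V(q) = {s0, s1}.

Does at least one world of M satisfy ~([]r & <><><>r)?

Recall that []ψ holds at a world iff ψ holds at every accessible world, and <>ψ holds iff ψ holds at some accessible world.
Let φ = ~([]r & <><><>r). Evaluate φ at each world:
  s0 (successors {s0, s1}): φ is true.
  s1 (successors {s0, s1, s5}): φ is true.
  s2 (successors {s0, s1, s2}): φ is true.
  s3 (successors {s0, s3}): φ is true.
  s4 (successors {s3, s4}): φ is true.
  s5 (successors {s1, s5}): φ is true.
Detail at s0 (witness):
  At s0: []r & <><><>r is false, so ~([]r & <><><>r) is true.
    At s0: []r is false, <><><>r is true, so []r & <><><>r is false.
      At s0: []r requires r at every successor {s0, s1}.
        r fails at s1, so []r is false at s0.
      At s0: <><><>r requires <><>r at some successor in {s0, s1}.
        <><>r holds at s0, so <><><>r is true at s0.

Yes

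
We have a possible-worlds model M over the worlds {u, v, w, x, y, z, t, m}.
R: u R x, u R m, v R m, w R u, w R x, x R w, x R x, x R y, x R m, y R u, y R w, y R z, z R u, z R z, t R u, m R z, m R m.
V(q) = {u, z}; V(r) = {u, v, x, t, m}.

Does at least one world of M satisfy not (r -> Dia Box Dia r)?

Let φ = not (r -> Dia Box Dia r). Evaluate φ at each world:
  u (successors {x, m}): φ is false.
  v (successors {m}): φ is false.
  w (successors {u, x}): φ is false.
  x (successors {w, x, y, m}): φ is false.
  y (successors {u, w, z}): φ is false.
  z (successors {u, z}): φ is false.
  t (successors {u}): φ is false.
  m (successors {z, m}): φ is false.
For instance, at w:
  At w: r -> Dia Box Dia r is true, so not (r -> Dia Box Dia r) is false.
    At w: r is false, Dia Box Dia r is true, so r -> Dia Box Dia r is true.
      At w: Dia Box Dia r requires Box Dia r at some successor in {u, x}.
        Box Dia r holds at u, so Dia Box Dia r is true at w.

No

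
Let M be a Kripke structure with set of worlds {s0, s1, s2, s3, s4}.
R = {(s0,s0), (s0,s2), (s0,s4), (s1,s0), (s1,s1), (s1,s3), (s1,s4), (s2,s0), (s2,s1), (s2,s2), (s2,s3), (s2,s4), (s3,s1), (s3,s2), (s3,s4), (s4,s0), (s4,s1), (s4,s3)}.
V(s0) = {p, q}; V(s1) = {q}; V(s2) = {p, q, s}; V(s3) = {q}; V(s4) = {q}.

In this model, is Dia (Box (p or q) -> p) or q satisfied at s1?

At s1: Dia (Box (p or q) -> p) is true, q is true, so Dia (Box (p or q) -> p) or q is true.
  At s1: Dia (Box (p or q) -> p) requires Box (p or q) -> p at some successor in {s0, s1, s3, s4}.
    Box (p or q) -> p holds at s0, so Dia (Box (p or q) -> p) is true at s1.
      At s0: Box (p or q) is true, p is true, so Box (p or q) -> p is true.

Yes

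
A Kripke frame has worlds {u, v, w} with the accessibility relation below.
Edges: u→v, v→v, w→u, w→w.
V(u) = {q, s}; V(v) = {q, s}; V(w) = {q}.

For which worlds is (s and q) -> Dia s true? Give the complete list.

u, v, w

Let φ = (s and q) -> Dia s. Evaluate φ at each world:
  u (successors {v}): φ is true.
  v (successors {v}): φ is true.
  w (successors {u, w}): φ is true.
For instance, at v:
  At v: s and q is true, Dia s is true, so (s and q) -> Dia s is true.
    At v: Dia s requires s at some successor in {v}.
      s holds at v, so Dia s is true at v.
Satisfying worlds: {u, v, w}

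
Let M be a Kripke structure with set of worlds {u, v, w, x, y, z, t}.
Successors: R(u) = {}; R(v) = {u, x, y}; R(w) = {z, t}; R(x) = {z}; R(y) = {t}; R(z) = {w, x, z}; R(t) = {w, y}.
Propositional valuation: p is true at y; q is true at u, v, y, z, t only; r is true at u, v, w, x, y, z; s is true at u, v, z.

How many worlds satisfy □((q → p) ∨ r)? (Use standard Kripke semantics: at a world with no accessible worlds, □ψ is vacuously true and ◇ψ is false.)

Recall that □ψ holds at a world iff ψ holds at every accessible world, and ◇ψ holds iff ψ holds at some accessible world.
Let φ = □((q → p) ∨ r). Evaluate φ at each world:
  u (successors ∅): φ is true.
  v (successors {u, x, y}): φ is true.
  w (successors {z, t}): φ is false.
  x (successors {z}): φ is true.
  y (successors {t}): φ is false.
  z (successors {w, x, z}): φ is true.
  t (successors {w, y}): φ is true.
For instance, at y:
  At y: □((q → p) ∨ r) requires (q → p) ∨ r at every successor {t}.
    (q → p) ∨ r fails at t, so □((q → p) ∨ r) is false at y.
Satisfying worlds: {u, v, x, z, t}

5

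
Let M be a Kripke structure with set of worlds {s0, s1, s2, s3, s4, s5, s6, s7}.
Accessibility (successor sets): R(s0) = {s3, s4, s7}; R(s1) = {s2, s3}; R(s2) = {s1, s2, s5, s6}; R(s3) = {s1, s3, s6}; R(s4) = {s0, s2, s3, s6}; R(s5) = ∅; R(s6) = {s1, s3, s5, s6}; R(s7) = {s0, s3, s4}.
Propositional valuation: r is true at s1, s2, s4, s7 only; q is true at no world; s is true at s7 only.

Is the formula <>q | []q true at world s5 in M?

At s5: <>q is false, []q is true, so <>q | []q is true.
  At s5: no accessible worlds, so <>q is false.
  At s5: no accessible worlds, so []q holds vacuously.

Yes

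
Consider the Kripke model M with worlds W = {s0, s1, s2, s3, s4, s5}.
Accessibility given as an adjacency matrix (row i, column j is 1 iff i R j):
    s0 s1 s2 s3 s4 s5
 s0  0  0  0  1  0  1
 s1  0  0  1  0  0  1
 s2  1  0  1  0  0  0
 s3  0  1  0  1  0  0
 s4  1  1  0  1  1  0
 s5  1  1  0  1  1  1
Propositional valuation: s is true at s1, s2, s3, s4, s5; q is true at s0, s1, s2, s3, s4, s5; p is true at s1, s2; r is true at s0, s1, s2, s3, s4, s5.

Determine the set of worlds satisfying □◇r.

s0, s1, s2, s3, s4, s5

Let φ = □◇r. Evaluate φ at each world:
  s0 (successors {s3, s5}): φ is true.
  s1 (successors {s2, s5}): φ is true.
  s2 (successors {s0, s2}): φ is true.
  s3 (successors {s1, s3}): φ is true.
  s4 (successors {s0, s1, s3, s4}): φ is true.
  s5 (successors {s0, s1, s3, s4, s5}): φ is true.
For instance, at s5:
  At s5: □◇r requires ◇r at every successor {s0, s1, s3, s4, s5}.
    At s0: ◇r is true.
    At s1: ◇r is true.
    At s3: ◇r is true.
    At s4: ◇r is true.
    At s5: ◇r is true.
  So □◇r is true at s5.
Satisfying worlds: {s0, s1, s2, s3, s4, s5}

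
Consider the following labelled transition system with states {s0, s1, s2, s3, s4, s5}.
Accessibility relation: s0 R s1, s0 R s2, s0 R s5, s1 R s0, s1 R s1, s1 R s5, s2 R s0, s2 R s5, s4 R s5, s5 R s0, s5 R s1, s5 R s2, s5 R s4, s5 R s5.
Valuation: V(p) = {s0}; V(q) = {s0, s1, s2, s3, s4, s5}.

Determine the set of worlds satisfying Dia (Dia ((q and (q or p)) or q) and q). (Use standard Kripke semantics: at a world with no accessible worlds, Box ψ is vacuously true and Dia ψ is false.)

s0, s1, s2, s4, s5

Let φ = Dia (Dia ((q and (q or p)) or q) and q). Evaluate φ at each world:
  s0 (successors {s1, s2, s5}): φ is true.
  s1 (successors {s0, s1, s5}): φ is true.
  s2 (successors {s0, s5}): φ is true.
  s3 (successors ∅): φ is false.
  s4 (successors {s5}): φ is true.
  s5 (successors {s0, s1, s2, s4, s5}): φ is true.
For instance, at s0:
  At s0: Dia (Dia ((q and (q or p)) or q) and q) requires Dia ((q and (q or p)) or q) and q at some successor in {s1, s2, s5}.
    Dia ((q and (q or p)) or q) and q holds at s1, so Dia (Dia ((q and (q or p)) or q) and q) is true at s0.
      At s1: Dia ((q and (q or p)) or q) is true, q is true, so Dia ((q and (q or p)) or q) and q is true.
Satisfying worlds: {s0, s1, s2, s4, s5}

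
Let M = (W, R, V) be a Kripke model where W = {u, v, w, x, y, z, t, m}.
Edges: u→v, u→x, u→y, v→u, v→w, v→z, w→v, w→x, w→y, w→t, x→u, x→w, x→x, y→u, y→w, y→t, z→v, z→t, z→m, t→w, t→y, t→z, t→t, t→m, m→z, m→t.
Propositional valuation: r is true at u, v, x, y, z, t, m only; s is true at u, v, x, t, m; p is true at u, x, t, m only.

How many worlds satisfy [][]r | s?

5

Let φ = [][]r | s. Evaluate φ at each world:
  u (successors {v, x, y}): φ is true.
  v (successors {u, w, z}): φ is true.
  w (successors {v, x, y, t}): φ is false.
  x (successors {u, w, x}): φ is true.
  y (successors {u, w, t}): φ is false.
  z (successors {v, t, m}): φ is false.
  t (successors {w, y, z, t, m}): φ is true.
  m (successors {z, t}): φ is true.
For instance, at z:
  At z: [][]r is false, s is false, so [][]r | s is false.
    At z: [][]r requires []r at every successor {v, t, m}.
      []r fails at v, so [][]r is false at z.
Satisfying worlds: {u, v, x, t, m}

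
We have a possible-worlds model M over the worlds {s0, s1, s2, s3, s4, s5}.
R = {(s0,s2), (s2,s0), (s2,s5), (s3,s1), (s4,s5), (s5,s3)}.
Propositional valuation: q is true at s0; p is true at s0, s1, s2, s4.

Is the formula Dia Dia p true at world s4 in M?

Recall that Dia ψ holds at a world iff ψ holds at some accessible world.
At s4: Dia Dia p requires Dia p at some successor in {s5}.
  At s5: Dia p is false.
So Dia Dia p is false at s4.

No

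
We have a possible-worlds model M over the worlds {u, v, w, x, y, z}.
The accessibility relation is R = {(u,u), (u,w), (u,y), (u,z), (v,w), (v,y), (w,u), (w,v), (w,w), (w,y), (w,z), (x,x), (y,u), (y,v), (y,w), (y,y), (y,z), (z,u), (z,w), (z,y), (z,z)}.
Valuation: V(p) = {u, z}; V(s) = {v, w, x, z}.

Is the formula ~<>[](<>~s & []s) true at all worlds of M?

Let φ = ~<>[](<>~s & []s). Evaluate φ at each world:
  u (successors {u, w, y, z}): φ is true.
  v (successors {w, y}): φ is true.
  w (successors {u, v, w, y, z}): φ is true.
  x (successors {x}): φ is true.
  y (successors {u, v, w, y, z}): φ is true.
  z (successors {u, w, y, z}): φ is true.
For instance, at u:
  At u: <>[](<>~s & []s) is false, so ~<>[](<>~s & []s) is true.
    At u: <>[](<>~s & []s) requires [](<>~s & []s) at some successor in {u, w, y, z}.
      At u: [](<>~s & []s) is false.
      At w: [](<>~s & []s) is false.
      At y: [](<>~s & []s) is false.
      At z: [](<>~s & []s) is false.
    So <>[](<>~s & []s) is false at u.

Yes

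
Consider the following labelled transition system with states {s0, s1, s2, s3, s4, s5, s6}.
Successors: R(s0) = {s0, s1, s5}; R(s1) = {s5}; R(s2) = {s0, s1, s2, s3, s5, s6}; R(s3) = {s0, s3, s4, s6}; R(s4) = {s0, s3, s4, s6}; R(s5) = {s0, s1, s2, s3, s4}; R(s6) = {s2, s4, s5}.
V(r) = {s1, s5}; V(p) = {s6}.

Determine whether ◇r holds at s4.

At s4: ◇r requires r at some successor in {s0, s3, s4, s6}.
  At s0: r is false.
  At s3: r is false.
  At s4: r is false.
  At s6: r is false.
So ◇r is false at s4.

No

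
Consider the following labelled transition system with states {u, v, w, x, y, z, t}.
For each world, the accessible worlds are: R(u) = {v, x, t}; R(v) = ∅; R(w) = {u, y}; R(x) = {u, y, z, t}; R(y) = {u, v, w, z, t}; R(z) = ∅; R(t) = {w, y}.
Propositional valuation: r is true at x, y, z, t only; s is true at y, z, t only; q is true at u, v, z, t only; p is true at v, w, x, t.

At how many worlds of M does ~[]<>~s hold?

Recall that []ψ holds at a world iff ψ holds at every accessible world, and <>ψ holds iff ψ holds at some accessible world.
Let φ = ~[]<>~s. Evaluate φ at each world:
  u (successors {v, x, t}): φ is true.
  v (successors ∅): φ is false.
  w (successors {u, y}): φ is false.
  x (successors {u, y, z, t}): φ is true.
  y (successors {u, v, w, z, t}): φ is true.
  z (successors ∅): φ is false.
  t (successors {w, y}): φ is false.
For instance, at x:
  At x: []<>~s is false, so ~[]<>~s is true.
    At x: []<>~s requires <>~s at every successor {u, y, z, t}.
      <>~s fails at z, so []<>~s is false at x.
Satisfying worlds: {u, x, y}

3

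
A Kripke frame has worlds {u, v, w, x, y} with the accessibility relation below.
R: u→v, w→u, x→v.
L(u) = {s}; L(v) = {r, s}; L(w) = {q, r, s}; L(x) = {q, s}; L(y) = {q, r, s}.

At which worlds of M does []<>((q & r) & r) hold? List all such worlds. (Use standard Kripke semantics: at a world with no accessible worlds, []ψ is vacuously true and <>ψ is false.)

Let φ = []<>((q & r) & r). Evaluate φ at each world:
  u (successors {v}): φ is false.
  v (successors ∅): φ is true.
  w (successors {u}): φ is false.
  x (successors {v}): φ is false.
  y (successors ∅): φ is true.
For instance, at x:
  At x: []<>((q & r) & r) requires <>((q & r) & r) at every successor {v}.
    <>((q & r) & r) fails at v, so []<>((q & r) & r) is false at x.
      At v: no accessible worlds, so <>((q & r) & r) is false.
Satisfying worlds: {v, y}

v, y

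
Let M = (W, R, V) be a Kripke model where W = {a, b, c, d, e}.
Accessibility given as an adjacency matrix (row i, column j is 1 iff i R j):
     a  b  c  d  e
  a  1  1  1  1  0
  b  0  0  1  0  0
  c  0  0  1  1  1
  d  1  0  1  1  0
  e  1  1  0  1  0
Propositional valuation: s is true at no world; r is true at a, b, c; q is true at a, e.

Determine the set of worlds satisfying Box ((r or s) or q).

Recall that Box ψ holds at a world iff ψ holds at every accessible world, and Dia ψ holds iff ψ holds at some accessible world.
Let φ = Box ((r or s) or q). Evaluate φ at each world:
  a (successors {a, b, c, d}): φ is false.
  b (successors {c}): φ is true.
  c (successors {c, d, e}): φ is false.
  d (successors {a, c, d}): φ is false.
  e (successors {a, b, d}): φ is false.
For instance, at c:
  At c: Box ((r or s) or q) requires (r or s) or q at every successor {c, d, e}.
    (r or s) or q fails at d, so Box ((r or s) or q) is false at c.
Satisfying worlds: {b}

b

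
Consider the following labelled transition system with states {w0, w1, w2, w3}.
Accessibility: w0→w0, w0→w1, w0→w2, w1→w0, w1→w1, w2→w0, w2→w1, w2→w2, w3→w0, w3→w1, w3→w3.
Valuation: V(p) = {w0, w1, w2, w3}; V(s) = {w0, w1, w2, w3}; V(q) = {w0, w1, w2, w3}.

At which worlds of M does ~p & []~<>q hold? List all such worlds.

none

Let φ = ~p & []~<>q. Evaluate φ at each world:
  w0 (successors {w0, w1, w2}): φ is false.
  w1 (successors {w0, w1}): φ is false.
  w2 (successors {w0, w1, w2}): φ is false.
  w3 (successors {w0, w1, w3}): φ is false.
For instance, at w0:
  At w0: ~p is false, []~<>q is false, so ~p & []~<>q is false.
    At w0: []~<>q requires ~<>q at every successor {w0, w1, w2}.
      ~<>q fails at w0, so []~<>q is false at w0.
Satisfying worlds: none.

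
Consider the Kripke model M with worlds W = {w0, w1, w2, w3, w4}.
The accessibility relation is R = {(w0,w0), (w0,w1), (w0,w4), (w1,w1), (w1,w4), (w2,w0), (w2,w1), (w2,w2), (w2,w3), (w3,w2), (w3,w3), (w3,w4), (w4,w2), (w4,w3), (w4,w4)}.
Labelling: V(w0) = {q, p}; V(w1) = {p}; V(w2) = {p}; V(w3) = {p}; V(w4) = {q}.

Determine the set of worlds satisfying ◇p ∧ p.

Recall that ◇ψ holds at a world iff ψ holds at some accessible world.
Let φ = ◇p ∧ p. Evaluate φ at each world:
  w0 (successors {w0, w1, w4}): φ is true.
  w1 (successors {w1, w4}): φ is true.
  w2 (successors {w0, w1, w2, w3}): φ is true.
  w3 (successors {w2, w3, w4}): φ is true.
  w4 (successors {w2, w3, w4}): φ is false.
For instance, at w3:
  At w3: ◇p is true, p is true, so ◇p ∧ p is true.
    At w3: ◇p requires p at some successor in {w2, w3, w4}.
      p holds at w2, so ◇p is true at w3.
Satisfying worlds: {w0, w1, w2, w3}

w0, w1, w2, w3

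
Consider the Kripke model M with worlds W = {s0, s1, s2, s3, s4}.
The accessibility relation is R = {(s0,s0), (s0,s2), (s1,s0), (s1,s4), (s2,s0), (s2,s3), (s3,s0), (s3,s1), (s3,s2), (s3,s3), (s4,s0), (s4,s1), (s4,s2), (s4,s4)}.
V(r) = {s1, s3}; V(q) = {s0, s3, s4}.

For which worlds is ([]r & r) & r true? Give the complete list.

none

Let φ = ([]r & r) & r. Evaluate φ at each world:
  s0 (successors {s0, s2}): φ is false.
  s1 (successors {s0, s4}): φ is false.
  s2 (successors {s0, s3}): φ is false.
  s3 (successors {s0, s1, s2, s3}): φ is false.
  s4 (successors {s0, s1, s2, s4}): φ is false.
For instance, at s2:
  At s2: []r & r is false, r is false, so ([]r & r) & r is false.
    At s2: []r is false, r is false, so []r & r is false.
      At s2: []r requires r at every successor {s0, s3}.
        r fails at s0, so []r is false at s2.
Satisfying worlds: none.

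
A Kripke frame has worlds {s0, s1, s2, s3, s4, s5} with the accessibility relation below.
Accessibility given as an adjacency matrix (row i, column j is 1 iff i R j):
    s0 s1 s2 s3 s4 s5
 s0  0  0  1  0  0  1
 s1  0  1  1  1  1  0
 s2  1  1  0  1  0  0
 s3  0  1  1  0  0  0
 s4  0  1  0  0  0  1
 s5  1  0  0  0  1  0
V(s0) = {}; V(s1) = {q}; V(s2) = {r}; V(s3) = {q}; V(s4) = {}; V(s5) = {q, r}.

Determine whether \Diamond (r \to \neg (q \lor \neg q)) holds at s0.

At s0: \Diamond (r \to \neg (q \lor \neg q)) requires r \to \neg (q \lor \neg q) at some successor in {s2, s5}.
  At s2: r \to \neg (q \lor \neg q) is false.
  At s5: r \to \neg (q \lor \neg q) is false.
So \Diamond (r \to \neg (q \lor \neg q)) is false at s0.

No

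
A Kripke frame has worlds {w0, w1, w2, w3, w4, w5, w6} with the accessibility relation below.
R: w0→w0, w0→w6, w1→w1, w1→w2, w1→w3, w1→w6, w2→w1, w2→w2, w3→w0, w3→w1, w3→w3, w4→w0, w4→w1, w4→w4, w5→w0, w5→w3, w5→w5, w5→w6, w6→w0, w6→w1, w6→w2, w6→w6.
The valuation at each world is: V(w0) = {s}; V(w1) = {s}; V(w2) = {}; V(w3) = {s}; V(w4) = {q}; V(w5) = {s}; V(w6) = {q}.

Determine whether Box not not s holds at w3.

At w3: Box not not s requires not not s at every successor {w0, w1, w3}.
  At w0: not not s is true.
  At w1: not not s is true.
  At w3: not not s is true.
So Box not not s is true at w3.

Yes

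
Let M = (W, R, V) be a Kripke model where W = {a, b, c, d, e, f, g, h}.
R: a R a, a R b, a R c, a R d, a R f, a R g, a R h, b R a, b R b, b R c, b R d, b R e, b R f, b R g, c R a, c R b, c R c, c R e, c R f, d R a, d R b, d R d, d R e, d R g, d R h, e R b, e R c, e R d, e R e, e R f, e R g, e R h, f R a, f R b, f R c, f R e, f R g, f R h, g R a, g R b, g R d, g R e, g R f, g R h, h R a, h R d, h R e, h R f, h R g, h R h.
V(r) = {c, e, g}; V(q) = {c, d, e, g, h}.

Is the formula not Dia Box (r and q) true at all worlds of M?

Let φ = not Dia Box (r and q). Evaluate φ at each world:
  a (successors {a, b, c, d, f, g, h}): φ is true.
  b (successors {a, b, c, d, e, f, g}): φ is true.
  c (successors {a, b, c, e, f}): φ is true.
  d (successors {a, b, d, e, g, h}): φ is true.
  e (successors {b, c, d, e, f, g, h}): φ is true.
  f (successors {a, b, c, e, g, h}): φ is true.
  g (successors {a, b, d, e, f, h}): φ is true.
  h (successors {a, d, e, f, g, h}): φ is true.
For instance, at h:
  At h: Dia Box (r and q) is false, so not Dia Box (r and q) is true.
    At h: Dia Box (r and q) requires Box (r and q) at some successor in {a, d, e, f, g, h}.
      At a: Box (r and q) is false.
      At d: Box (r and q) is false.
      At e: Box (r and q) is false.
      At f: Box (r and q) is false.
      At g: Box (r and q) is false.
      At h: Box (r and q) is false.
    So Dia Box (r and q) is false at h.

Yes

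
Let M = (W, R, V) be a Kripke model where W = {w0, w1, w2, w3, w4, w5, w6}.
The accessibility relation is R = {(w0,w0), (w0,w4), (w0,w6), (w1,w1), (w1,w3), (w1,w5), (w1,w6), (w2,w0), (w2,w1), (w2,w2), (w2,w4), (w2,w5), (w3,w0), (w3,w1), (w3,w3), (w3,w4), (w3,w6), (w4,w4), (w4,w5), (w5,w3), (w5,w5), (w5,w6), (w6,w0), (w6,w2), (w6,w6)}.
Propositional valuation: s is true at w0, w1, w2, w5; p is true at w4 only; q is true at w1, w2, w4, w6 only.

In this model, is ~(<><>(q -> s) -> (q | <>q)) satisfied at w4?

No

Recall that <>ψ holds at a world iff ψ holds at some accessible world.
At w4: <><>(q -> s) -> (q | <>q) is true, so ~(<><>(q -> s) -> (q | <>q)) is false.
  At w4: <><>(q -> s) is true, q | <>q is true, so <><>(q -> s) -> (q | <>q) is true.
    At w4: <><>(q -> s) requires <>(q -> s) at some successor in {w4, w5}.
      <>(q -> s) holds at w4, so <><>(q -> s) is true at w4.
    At w4: q is true, <>q is true, so q | <>q is true.
      At w4: <>q requires q at some successor in {w4, w5}.
        q holds at w4, so <>q is true at w4.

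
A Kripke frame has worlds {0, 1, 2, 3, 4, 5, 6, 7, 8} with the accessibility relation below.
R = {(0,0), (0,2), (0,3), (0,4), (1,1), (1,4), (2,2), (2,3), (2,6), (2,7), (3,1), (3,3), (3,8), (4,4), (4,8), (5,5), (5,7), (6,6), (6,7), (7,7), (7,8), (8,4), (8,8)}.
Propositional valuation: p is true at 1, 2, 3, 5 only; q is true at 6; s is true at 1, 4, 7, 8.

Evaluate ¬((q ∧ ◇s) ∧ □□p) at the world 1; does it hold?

At 1: (q ∧ ◇s) ∧ □□p is false, so ¬((q ∧ ◇s) ∧ □□p) is true.
  At 1: q ∧ ◇s is false, □□p is false, so (q ∧ ◇s) ∧ □□p is false.
    At 1: q is false, ◇s is true, so q ∧ ◇s is false.
      At 1: ◇s requires s at some successor in {1, 4}.
        s holds at 1, so ◇s is true at 1.
    At 1: □□p requires □p at every successor {1, 4}.
      □p fails at 1, so □□p is false at 1.

Yes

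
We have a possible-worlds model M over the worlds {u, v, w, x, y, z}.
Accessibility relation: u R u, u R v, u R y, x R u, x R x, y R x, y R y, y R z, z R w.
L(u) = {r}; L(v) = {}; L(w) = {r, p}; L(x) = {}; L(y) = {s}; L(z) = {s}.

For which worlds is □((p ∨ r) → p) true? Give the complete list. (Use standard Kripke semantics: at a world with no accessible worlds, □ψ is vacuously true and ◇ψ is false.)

Recall that □ψ holds at a world iff ψ holds at every accessible world, and ◇ψ holds iff ψ holds at some accessible world.
Let φ = □((p ∨ r) → p). Evaluate φ at each world:
  u (successors {u, v, y}): φ is false.
  v (successors ∅): φ is true.
  w (successors ∅): φ is true.
  x (successors {u, x}): φ is false.
  y (successors {x, y, z}): φ is true.
  z (successors {w}): φ is true.
For instance, at z:
  At z: □((p ∨ r) → p) requires (p ∨ r) → p at every successor {w}.
    At w: (p ∨ r) → p is true.
  So □((p ∨ r) → p) is true at z.
Satisfying worlds: {v, w, y, z}

v, w, y, z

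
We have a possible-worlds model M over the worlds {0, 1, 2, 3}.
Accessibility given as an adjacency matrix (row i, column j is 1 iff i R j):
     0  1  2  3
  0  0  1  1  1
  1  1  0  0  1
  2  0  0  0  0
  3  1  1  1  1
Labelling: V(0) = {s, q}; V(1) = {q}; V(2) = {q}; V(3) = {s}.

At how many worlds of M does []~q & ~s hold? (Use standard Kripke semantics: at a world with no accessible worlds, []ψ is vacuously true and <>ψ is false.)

1

Recall that []ψ holds at a world iff ψ holds at every accessible world, and <>ψ holds iff ψ holds at some accessible world.
Let φ = []~q & ~s. Evaluate φ at each world:
  0 (successors {1, 2, 3}): φ is false.
  1 (successors {0, 3}): φ is false.
  2 (successors ∅): φ is true.
  3 (successors {0, 1, 2, 3}): φ is false.
For instance, at 0:
  At 0: []~q is false, ~s is false, so []~q & ~s is false.
    At 0: []~q requires ~q at every successor {1, 2, 3}.
      ~q fails at 1, so []~q is false at 0.
Satisfying worlds: {2}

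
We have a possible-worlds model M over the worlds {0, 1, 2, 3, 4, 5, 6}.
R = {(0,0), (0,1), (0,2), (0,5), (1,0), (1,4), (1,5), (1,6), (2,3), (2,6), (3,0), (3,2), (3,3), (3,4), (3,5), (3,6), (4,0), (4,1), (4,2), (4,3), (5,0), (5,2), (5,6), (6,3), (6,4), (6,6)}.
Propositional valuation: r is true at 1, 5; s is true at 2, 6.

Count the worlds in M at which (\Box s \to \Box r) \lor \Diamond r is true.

Let φ = (\Box s \to \Box r) \lor \Diamond r. Evaluate φ at each world:
  0 (successors {0, 1, 2, 5}): φ is true.
  1 (successors {0, 4, 5, 6}): φ is true.
  2 (successors {3, 6}): φ is true.
  3 (successors {0, 2, 3, 4, 5, 6}): φ is true.
  4 (successors {0, 1, 2, 3}): φ is true.
  5 (successors {0, 2, 6}): φ is true.
  6 (successors {3, 4, 6}): φ is true.
For instance, at 4:
  At 4: \Box s \to \Box r is true, \Diamond r is true, so (\Box s \to \Box r) \lor \Diamond r is true.
    At 4: \Box s is false, \Box r is false, so \Box s \to \Box r is true.
      At 4: \Box s requires s at every successor {0, 1, 2, 3}.
        s fails at 0, so \Box s is false at 4.
      At 4: \Box r requires r at every successor {0, 1, 2, 3}.
        r fails at 0, so \Box r is false at 4.
    At 4: \Diamond r requires r at some successor in {0, 1, 2, 3}.
      r holds at 1, so \Diamond r is true at 4.
Satisfying worlds: {0, 1, 2, 3, 4, 5, 6}

7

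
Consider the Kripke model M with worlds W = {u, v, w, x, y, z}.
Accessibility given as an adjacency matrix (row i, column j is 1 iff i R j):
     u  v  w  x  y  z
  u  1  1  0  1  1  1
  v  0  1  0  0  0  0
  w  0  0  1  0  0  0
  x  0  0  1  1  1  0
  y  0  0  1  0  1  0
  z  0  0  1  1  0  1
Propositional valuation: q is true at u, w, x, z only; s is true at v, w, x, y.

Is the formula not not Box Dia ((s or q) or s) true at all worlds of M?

Yes

Let φ = not not Box Dia ((s or q) or s). Evaluate φ at each world:
  u (successors {u, v, x, y, z}): φ is true.
  v (successors {v}): φ is true.
  w (successors {w}): φ is true.
  x (successors {w, x, y}): φ is true.
  y (successors {w, y}): φ is true.
  z (successors {w, x, z}): φ is true.
For instance, at w:
  At w: not Box Dia ((s or q) or s) is false, so not not Box Dia ((s or q) or s) is true.
    At w: Box Dia ((s or q) or s) is true, so not Box Dia ((s or q) or s) is false.
      At w: Box Dia ((s or q) or s) requires Dia ((s or q) or s) at every successor {w}.
        At w: Dia ((s or q) or s) is true.
      So Box Dia ((s or q) or s) is true at w.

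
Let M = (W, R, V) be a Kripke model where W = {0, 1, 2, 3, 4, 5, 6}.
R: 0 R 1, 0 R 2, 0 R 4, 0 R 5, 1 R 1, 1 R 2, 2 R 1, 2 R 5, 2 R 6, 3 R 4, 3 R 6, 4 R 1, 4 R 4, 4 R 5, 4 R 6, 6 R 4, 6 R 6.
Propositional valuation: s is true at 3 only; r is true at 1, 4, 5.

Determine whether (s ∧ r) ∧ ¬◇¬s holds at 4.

No

At 4: s ∧ r is false, ¬◇¬s is false, so (s ∧ r) ∧ ¬◇¬s is false.
  At 4: ◇¬s is true, so ¬◇¬s is false.
    At 4: ◇¬s requires ¬s at some successor in {1, 4, 5, 6}.
      ¬s holds at 1, so ◇¬s is true at 4.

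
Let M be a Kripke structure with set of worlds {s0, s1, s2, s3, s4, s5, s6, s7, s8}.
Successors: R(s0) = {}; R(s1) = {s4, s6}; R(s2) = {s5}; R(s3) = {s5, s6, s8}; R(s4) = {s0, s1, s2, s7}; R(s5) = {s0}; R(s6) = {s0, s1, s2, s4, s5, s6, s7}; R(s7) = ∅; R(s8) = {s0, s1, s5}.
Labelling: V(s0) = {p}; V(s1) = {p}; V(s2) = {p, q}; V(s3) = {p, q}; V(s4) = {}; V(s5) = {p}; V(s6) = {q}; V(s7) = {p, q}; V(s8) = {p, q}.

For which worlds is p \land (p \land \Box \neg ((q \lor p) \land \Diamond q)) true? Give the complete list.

Let φ = p \land (p \land \Box \neg ((q \lor p) \land \Diamond q)). Evaluate φ at each world:
  s0 (successors ∅): φ is true.
  s1 (successors {s4, s6}): φ is false.
  s2 (successors {s5}): φ is true.
  s3 (successors {s5, s6, s8}): φ is false.
  s4 (successors {s0, s1, s2, s7}): φ is false.
  s5 (successors {s0}): φ is true.
  s6 (successors {s0, s1, s2, s4, s5, s6, s7}): φ is false.
  s7 (successors ∅): φ is true.
  s8 (successors {s0, s1, s5}): φ is false.
For instance, at s6:
  At s6: p is false, p \land \Box \neg ((q \lor p) \land \Diamond q) is false, so p \land (p \land \Box \neg ((q \lor p) \land \Diamond q)) is false.
    At s6: p is false, \Box \neg ((q \lor p) \land \Diamond q) is false, so p \land \Box \neg ((q \lor p) \land \Diamond q) is false.
      At s6: \Box \neg ((q \lor p) \land \Diamond q) requires \neg ((q \lor p) \land \Diamond q) at every successor {s0, s1, s2, s4, s5, s6, s7}.
        \neg ((q \lor p) \land \Diamond q) fails at s1, so \Box \neg ((q \lor p) \land \Diamond q) is false at s6.
Satisfying worlds: {s0, s2, s5, s7}

s0, s2, s5, s7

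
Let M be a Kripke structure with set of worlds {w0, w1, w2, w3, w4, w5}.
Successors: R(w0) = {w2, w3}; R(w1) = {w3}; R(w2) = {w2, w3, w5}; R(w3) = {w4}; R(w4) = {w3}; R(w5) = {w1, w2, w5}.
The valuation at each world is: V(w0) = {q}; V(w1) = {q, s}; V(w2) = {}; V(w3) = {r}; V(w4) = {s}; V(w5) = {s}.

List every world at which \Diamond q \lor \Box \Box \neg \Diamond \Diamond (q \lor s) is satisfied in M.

w3, w5

Let φ = \Diamond q \lor \Box \Box \neg \Diamond \Diamond (q \lor s). Evaluate φ at each world:
  w0 (successors {w2, w3}): φ is false.
  w1 (successors {w3}): φ is false.
  w2 (successors {w2, w3, w5}): φ is false.
  w3 (successors {w4}): φ is true.
  w4 (successors {w3}): φ is false.
  w5 (successors {w1, w2, w5}): φ is true.
For instance, at w3:
  At w3: \Diamond q is false, \Box \Box \neg \Diamond \Diamond (q \lor s) is true, so \Diamond q \lor \Box \Box \neg \Diamond \Diamond (q \lor s) is true.
    At w3: \Diamond q requires q at some successor in {w4}.
      At w4: q is false.
    So \Diamond q is false at w3.
    At w3: \Box \Box \neg \Diamond \Diamond (q \lor s) requires \Box \neg \Diamond \Diamond (q \lor s) at every successor {w4}.
      At w4: \Box \neg \Diamond \Diamond (q \lor s) is true.
    So \Box \Box \neg \Diamond \Diamond (q \lor s) is true at w3.
Satisfying worlds: {w3, w5}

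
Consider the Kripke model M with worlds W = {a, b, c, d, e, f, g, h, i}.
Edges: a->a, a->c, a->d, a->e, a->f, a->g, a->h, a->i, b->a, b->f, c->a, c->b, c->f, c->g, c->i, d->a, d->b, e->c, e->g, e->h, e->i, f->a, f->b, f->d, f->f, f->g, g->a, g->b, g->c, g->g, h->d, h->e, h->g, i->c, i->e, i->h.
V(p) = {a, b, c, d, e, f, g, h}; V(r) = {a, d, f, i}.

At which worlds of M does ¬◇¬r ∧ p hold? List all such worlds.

b

Recall that ◇ψ holds at a world iff ψ holds at some accessible world.
Let φ = ¬◇¬r ∧ p. Evaluate φ at each world:
  a (successors {a, c, d, e, f, g, h, i}): φ is false.
  b (successors {a, f}): φ is true.
  c (successors {a, b, f, g, i}): φ is false.
  d (successors {a, b}): φ is false.
  e (successors {c, g, h, i}): φ is false.
  f (successors {a, b, d, f, g}): φ is false.
  g (successors {a, b, c, g}): φ is false.
  h (successors {d, e, g}): φ is false.
  i (successors {c, e, h}): φ is false.
For instance, at i:
  At i: ¬◇¬r is false, p is false, so ¬◇¬r ∧ p is false.
    At i: ◇¬r is true, so ¬◇¬r is false.
      At i: ◇¬r requires ¬r at some successor in {c, e, h}.
        ¬r holds at c, so ◇¬r is true at i.
Satisfying worlds: {b}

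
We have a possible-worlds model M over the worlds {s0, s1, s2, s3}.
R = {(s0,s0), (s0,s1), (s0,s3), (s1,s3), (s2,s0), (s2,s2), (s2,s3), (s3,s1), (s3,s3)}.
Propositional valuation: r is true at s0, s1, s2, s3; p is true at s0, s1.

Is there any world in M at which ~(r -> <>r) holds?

No

Let φ = ~(r -> <>r). Evaluate φ at each world:
  s0 (successors {s0, s1, s3}): φ is false.
  s1 (successors {s3}): φ is false.
  s2 (successors {s0, s2, s3}): φ is false.
  s3 (successors {s1, s3}): φ is false.
For instance, at s1:
  At s1: r -> <>r is true, so ~(r -> <>r) is false.
    At s1: r is true, <>r is true, so r -> <>r is true.
      At s1: <>r requires r at some successor in {s3}.
        r holds at s3, so <>r is true at s1.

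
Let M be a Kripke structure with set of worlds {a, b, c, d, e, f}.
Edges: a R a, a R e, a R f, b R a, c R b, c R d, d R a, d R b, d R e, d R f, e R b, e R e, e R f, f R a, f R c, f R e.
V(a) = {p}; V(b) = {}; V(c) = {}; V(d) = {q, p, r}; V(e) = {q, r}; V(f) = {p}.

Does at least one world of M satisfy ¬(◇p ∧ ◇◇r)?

Let φ = ¬(◇p ∧ ◇◇r). Evaluate φ at each world:
  a (successors {a, e, f}): φ is false.
  b (successors {a}): φ is false.
  c (successors {b, d}): φ is false.
  d (successors {a, b, e, f}): φ is false.
  e (successors {b, e, f}): φ is false.
  f (successors {a, c, e}): φ is false.
For instance, at a:
  At a: ◇p ∧ ◇◇r is true, so ¬(◇p ∧ ◇◇r) is false.
    At a: ◇p is true, ◇◇r is true, so ◇p ∧ ◇◇r is true.
      At a: ◇p requires p at some successor in {a, e, f}.
        p holds at a, so ◇p is true at a.
      At a: ◇◇r requires ◇r at some successor in {a, e, f}.
        ◇r holds at a, so ◇◇r is true at a.

No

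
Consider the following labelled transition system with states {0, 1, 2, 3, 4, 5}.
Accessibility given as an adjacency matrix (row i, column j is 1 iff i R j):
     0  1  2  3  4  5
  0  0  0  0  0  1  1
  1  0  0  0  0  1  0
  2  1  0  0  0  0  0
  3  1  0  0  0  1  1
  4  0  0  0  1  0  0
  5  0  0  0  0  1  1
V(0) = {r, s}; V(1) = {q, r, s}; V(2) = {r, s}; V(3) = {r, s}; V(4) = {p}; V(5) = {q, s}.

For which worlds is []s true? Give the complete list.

Let φ = []s. Evaluate φ at each world:
  0 (successors {4, 5}): φ is false.
  1 (successors {4}): φ is false.
  2 (successors {0}): φ is true.
  3 (successors {0, 4, 5}): φ is false.
  4 (successors {3}): φ is true.
  5 (successors {4, 5}): φ is false.
For instance, at 0:
  At 0: []s requires s at every successor {4, 5}.
    s fails at 4, so []s is false at 0.
Satisfying worlds: {2, 4}

2, 4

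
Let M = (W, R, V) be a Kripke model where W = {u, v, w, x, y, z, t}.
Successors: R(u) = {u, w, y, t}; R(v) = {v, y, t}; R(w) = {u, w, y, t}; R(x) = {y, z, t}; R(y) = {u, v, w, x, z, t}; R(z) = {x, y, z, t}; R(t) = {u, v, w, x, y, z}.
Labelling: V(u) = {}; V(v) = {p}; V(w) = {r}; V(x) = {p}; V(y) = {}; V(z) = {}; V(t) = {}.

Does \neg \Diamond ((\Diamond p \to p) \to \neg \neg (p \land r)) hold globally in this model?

No

Let φ = \neg \Diamond ((\Diamond p \to p) \to \neg \neg (p \land r)). Evaluate φ at each world:
  u (successors {u, w, y, t}): φ is false.
  v (successors {v, y, t}): φ is false.
  w (successors {u, w, y, t}): φ is false.
  x (successors {y, z, t}): φ is false.
  y (successors {u, v, w, x, z, t}): φ is false.
  z (successors {x, y, z, t}): φ is false.
  t (successors {u, v, w, x, y, z}): φ is false.
Detail at u (counterexample):
  At u: \Diamond ((\Diamond p \to p) \to \neg \neg (p \land r)) is true, so \neg \Diamond ((\Diamond p \to p) \to \neg \neg (p \land r)) is false.
    At u: \Diamond ((\Diamond p \to p) \to \neg \neg (p \land r)) requires (\Diamond p \to p) \to \neg \neg (p \land r) at some successor in {u, w, y, t}.
      (\Diamond p \to p) \to \neg \neg (p \land r) holds at y, so \Diamond ((\Diamond p \to p) \to \neg \neg (p \land r)) is true at u.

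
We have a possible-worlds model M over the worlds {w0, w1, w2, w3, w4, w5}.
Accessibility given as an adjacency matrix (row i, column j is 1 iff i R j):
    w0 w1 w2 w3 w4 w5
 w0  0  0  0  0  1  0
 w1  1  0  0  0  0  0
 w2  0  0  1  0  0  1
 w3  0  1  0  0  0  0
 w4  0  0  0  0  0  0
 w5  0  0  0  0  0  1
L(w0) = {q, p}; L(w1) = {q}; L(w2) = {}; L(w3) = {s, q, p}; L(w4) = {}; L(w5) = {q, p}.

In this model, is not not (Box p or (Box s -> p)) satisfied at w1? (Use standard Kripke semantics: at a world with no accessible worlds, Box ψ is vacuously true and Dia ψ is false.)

At w1: not (Box p or (Box s -> p)) is false, so not not (Box p or (Box s -> p)) is true.
  At w1: Box p or (Box s -> p) is true, so not (Box p or (Box s -> p)) is false.
    At w1: Box p is true, Box s -> p is true, so Box p or (Box s -> p) is true.
      At w1: Box p requires p at every successor {w0}.
        At w0: p is true.
      So Box p is true at w1.
      At w1: Box s is false, p is false, so Box s -> p is true.

Yes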